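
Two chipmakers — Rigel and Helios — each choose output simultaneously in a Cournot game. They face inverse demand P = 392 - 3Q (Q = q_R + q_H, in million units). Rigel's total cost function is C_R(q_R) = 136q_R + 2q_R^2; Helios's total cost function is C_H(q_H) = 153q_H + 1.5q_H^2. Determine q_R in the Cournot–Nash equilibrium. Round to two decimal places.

Rigel's profit: π_R = (392 - 3Q)q_R - (136q_R + 2q_R²). Setting ∂π_R/∂q_R = 0: 256 - 10q_R - 3(q_H) = 0.
Helios's first-order condition: 239 - 9q_H - 3(q_R) = 0.
Rearranging gives the reaction functions q_R = (256 - 3q_H)/10 and q_H = (239 - 3q_R)/9.
Solving the pair: q_R = 529/27, q_H = 1622/81.

19.59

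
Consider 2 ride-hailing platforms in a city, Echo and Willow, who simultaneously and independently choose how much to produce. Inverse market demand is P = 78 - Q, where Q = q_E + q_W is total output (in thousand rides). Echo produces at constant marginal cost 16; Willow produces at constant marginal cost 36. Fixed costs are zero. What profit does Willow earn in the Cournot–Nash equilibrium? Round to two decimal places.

53.78

Echo's profit: π_E = (78 - Q)q_E - (16q_E). Setting ∂π_E/∂q_E = 0: 62 - 2q_E - (q_W) = 0.
Willow's first-order condition: 42 - 2q_W - (q_E) = 0.
Best responses: q_E = (62 - q_W)/2, q_W = (42 - q_E)/2.
Solving the pair: q_E = 82/3, q_W = 22/3.
Price P = 78 - 104/3 = 130/3.
Willow's profit: (130/3 - 36)·(22/3) = 484/9.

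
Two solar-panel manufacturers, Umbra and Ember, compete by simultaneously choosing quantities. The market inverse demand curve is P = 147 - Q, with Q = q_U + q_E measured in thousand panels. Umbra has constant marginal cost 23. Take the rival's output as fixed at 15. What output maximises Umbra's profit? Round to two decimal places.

With the rival's output fixed at 15, Umbra's profit is π_U = (147 - 15 - q_U)q_U - (23q_U) = (132 - q_U)q_U - (23q_U).
∂π_U/∂q_U = 109 - 2q_U = 0, so q_U = 109/2.

54.50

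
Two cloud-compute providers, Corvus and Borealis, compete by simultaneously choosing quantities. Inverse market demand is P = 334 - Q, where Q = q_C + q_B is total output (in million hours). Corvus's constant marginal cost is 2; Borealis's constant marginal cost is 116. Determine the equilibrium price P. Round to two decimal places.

Corvus's profit: π_C = (334 - Q)q_C - (2q_C). Setting ∂π_C/∂q_C = 0: 332 - 2q_C - (q_B) = 0.
Borealis's profit: π_B = (334 - Q)q_B - (116q_B). Setting ∂π_B/∂q_B = 0: 218 - 2q_B - (q_C) = 0.
Best responses: q_C = (332 - q_B)/2, q_B = (218 - q_C)/2.
Solving the pair: q_C = 446/3, q_B = 104/3.
Total output Q = 550/3, so price P = 334 - 550/3 = 452/3.

150.67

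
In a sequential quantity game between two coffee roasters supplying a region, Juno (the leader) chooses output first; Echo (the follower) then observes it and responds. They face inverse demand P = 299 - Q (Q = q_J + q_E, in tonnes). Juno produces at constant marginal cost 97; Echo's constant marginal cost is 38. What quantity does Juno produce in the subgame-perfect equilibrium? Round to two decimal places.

The follower Echo best-responds to any q_J: π_E = (299 - Q)q_E - 38q_E.
Follower FOC: 261 - q_J - 2q_E = 0, so q_E(q_J) = (261 - q_J)/2.
The leader anticipates this reaction. Substituting into P = 299 - Q gives P = 337/2 - (1/2)q_J, so π_J = (337/2 - (1/2)q_J)q_J - 97q_J.
The leader's first-order condition 143/2 - q_J = 0 yields q_J = 143/2.
Then q_E = (261 - 143/2)/2 = 379/4.

71.50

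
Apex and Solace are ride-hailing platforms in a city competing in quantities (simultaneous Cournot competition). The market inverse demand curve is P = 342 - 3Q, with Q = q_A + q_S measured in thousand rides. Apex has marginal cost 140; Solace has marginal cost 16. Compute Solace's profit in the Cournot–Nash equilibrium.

7500

Apex's profit: π_A = (342 - 3Q)q_A - (140q_A). Setting ∂π_A/∂q_A = 0: 202 - 6q_A - 3(q_S) = 0.
Solace's first-order condition: 326 - 6q_S - 3(q_A) = 0.
So q_A = (202 - 3q_S)/6 and q_S = (326 - 3q_A)/6.
Solving the pair: q_A = 26/3, q_S = 50.
Price P = 342 - 3·(176/3) = 166.
Solace's profit: (166 - 16)·50 = 7500.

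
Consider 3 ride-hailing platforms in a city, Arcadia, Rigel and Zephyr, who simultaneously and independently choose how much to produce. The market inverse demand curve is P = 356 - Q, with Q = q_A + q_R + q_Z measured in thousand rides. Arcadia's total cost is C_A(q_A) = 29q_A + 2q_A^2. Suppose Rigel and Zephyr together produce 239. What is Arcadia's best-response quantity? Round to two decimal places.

14.67

With rivals' combined output fixed at 239, Arcadia's profit is π_A = (356 - 239 - q_A)q_A - (29q_A + 2q_A²) = (117 - q_A)q_A - (29q_A + 2q_A²).
∂π_A/∂q_A = 88 - 6q_A = 0, so q_A = 44/3.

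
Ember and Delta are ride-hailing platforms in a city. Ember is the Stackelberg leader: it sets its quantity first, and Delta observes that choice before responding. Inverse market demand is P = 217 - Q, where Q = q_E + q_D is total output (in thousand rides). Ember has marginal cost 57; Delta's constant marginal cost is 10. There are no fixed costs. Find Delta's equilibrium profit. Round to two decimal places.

5662.56

The follower Delta best-responds to any q_E: π_D = (217 - Q)q_D - 10q_D.
Setting the follower's marginal profit to zero, 207 - q_E - 2q_D = 0, i.e. q_D = (207 - q_E)/2.
Ember substitutes q_D(q_E) into its own profit: π_E = q_E(217 - q_E - (207 - q_E)/2) - 57q_E = (227/2 - (1/2)q_E)q_E - 57q_E.
The leader's first-order condition 113/2 - q_E = 0 yields q_E = 113/2.
Then q_D = (207 - 113/2)/2 = 301/4.
Price P = 217 - 527/4 = 341/4.
Delta's profit: (341/4 - 10)·(301/4) = 5662.5625.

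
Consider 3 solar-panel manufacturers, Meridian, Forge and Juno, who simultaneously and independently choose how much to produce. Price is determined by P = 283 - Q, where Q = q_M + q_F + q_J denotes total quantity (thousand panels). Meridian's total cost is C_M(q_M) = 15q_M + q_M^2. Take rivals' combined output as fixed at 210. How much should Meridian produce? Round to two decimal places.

14.50

With rivals' combined output fixed at 210, Meridian's profit is π_M = (283 - 210 - q_M)q_M - (15q_M + q_M²) = (73 - q_M)q_M - (15q_M + q_M²).
∂π_M/∂q_M = 58 - 4q_M = 0, so q_M = 29/2.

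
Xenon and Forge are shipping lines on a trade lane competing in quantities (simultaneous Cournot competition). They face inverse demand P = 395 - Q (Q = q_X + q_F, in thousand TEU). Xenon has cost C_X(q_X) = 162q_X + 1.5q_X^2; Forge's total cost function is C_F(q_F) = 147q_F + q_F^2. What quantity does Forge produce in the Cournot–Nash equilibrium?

Xenon's profit: π_X = (395 - Q)q_X - (162q_X + (3/2)q_X²). Setting ∂π_X/∂q_X = 0: 233 - 5q_X - (q_F) = 0.
Forge's first-order condition: 248 - 4q_F - (q_X) = 0.
Best responses: q_X = (233 - q_F)/5, q_F = (248 - q_X)/4.
Substituting one into the other gives q_X = 36 and q_F = 53.

53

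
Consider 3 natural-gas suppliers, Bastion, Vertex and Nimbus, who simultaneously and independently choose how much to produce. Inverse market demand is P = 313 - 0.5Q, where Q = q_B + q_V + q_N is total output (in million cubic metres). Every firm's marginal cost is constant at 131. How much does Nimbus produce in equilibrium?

Each firm earns π_i = (313 - 0.5Q)q_i - 131q_i.
Setting ∂π_i/∂q_i = 0 with rivals' quantities fixed: 182 - q_i - (1/2)·Σ_{j≠i} q_j = 0.
By symmetry each firm produces the same amount; substituting Σ_{j≠i} q_j = 2q_i yields q_i = 182/2 = 91.

91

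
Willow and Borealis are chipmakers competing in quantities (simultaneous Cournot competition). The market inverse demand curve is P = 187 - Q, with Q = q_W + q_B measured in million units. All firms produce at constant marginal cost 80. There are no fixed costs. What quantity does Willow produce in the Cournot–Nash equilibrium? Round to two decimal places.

Each firm earns π_i = (187 - Q)q_i - 80q_i.
First-order condition (treating rivals' output as given): 107 - 2q_i - q_j = 0.
By symmetry each firm produces the same amount; substituting q_j = q_i yields q_i = 107/3.

35.67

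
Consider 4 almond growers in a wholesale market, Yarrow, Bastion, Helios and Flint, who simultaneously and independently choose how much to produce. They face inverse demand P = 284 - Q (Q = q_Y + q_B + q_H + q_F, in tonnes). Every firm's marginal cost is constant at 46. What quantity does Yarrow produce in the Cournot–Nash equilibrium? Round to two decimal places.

47.60

A representative firm's profit is π_i = q_i(284 - Q) - 46q_i.
Setting ∂π_i/∂q_i = 0 with rivals' quantities fixed: 238 - 2q_i - Σ_{j≠i} q_j = 0.
By symmetry each firm produces the same amount; substituting Σ_{j≠i} q_j = 3q_i yields q_i = 238/5.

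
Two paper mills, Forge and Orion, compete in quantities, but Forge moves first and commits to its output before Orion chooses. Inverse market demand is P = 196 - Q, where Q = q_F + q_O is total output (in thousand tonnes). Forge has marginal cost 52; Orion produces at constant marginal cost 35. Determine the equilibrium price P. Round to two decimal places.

The follower Orion best-responds to any q_F: π_O = (196 - Q)q_O - 35q_O.
∂π_O/∂q_O = 161 - q_F - 2q_O = 0 gives the reaction function q_O = (161 - q_F)/2.
The leader anticipates this reaction. Substituting into P = 196 - Q gives P = 231/2 - (1/2)q_F, so π_F = (231/2 - (1/2)q_F)q_F - 52q_F.
The leader's first-order condition 127/2 - q_F = 0 yields q_F = 127/2.
Then q_O = (161 - 127/2)/2 = 195/4.
Total output Q = 449/4, so price P = 196 - 449/4 = 335/4.

83.75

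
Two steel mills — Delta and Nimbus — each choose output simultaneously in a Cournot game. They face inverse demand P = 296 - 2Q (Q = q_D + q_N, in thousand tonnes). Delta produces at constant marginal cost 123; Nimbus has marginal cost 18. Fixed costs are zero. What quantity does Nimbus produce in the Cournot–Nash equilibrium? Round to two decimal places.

63.83

Delta's profit: π_D = (296 - 2Q)q_D - (123q_D). Setting ∂π_D/∂q_D = 0: 173 - 4q_D - 2(q_N) = 0.
Nimbus's first-order condition: 278 - 4q_N - 2(q_D) = 0.
So q_D = (173 - 2q_N)/4 and q_N = (278 - 2q_D)/4.
Substituting one into the other gives q_D = 34/3 and q_N = 383/6.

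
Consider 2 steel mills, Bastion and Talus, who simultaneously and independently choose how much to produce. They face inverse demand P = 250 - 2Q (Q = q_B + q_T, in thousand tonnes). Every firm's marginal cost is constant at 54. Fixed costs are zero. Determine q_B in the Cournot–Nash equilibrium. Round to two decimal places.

Each firm earns π_i = (250 - 2Q)q_i - 54q_i.
Setting ∂π_i/∂q_i = 0 with rivals' quantities fixed: 196 - 4q_i - 2q_j = 0.
By symmetry each firm produces the same amount; substituting q_j = q_i yields q_i = 196/6 = 98/3.

32.67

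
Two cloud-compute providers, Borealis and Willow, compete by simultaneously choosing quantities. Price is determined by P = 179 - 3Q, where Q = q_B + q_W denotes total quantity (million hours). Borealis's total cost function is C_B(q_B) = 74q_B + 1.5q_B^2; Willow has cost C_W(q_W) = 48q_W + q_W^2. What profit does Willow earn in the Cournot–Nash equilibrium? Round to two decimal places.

Borealis's profit: π_B = (179 - 3Q)q_B - (74q_B + (3/2)q_B²). Setting ∂π_B/∂q_B = 0: 105 - 9q_B - 3(q_W) = 0.
Willow's profit: π_W = (179 - 3Q)q_W - (48q_W + q_W²). Setting ∂π_W/∂q_W = 0: 131 - 8q_W - 3(q_B) = 0.
Rearranging gives the reaction functions q_B = (105 - 3q_W)/9 and q_W = (131 - 3q_B)/8.
Substituting one into the other gives q_B = 149/21 and q_W = 96/7.
Price P = 179 - 3·(437/21) = 816/7.
Willow's profit: (816/7)·(96/7) - 48·(96/7) - (96/7)² = 752.3265.

752.33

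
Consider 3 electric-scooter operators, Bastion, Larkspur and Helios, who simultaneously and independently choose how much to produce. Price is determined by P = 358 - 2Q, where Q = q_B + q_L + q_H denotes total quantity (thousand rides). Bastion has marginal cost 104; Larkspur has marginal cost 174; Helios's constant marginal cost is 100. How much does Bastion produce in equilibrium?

Bastion's profit: π_B = (358 - 2Q)q_B - (104q_B). Setting ∂π_B/∂q_B = 0: 254 - 4q_B - 2(q_L + q_H) = 0.
Larkspur's profit: π_L = (358 - 2Q)q_L - (174q_L). Setting ∂π_L/∂q_L = 0: 184 - 4q_L - 2(q_B + q_H) = 0.
Helios's first-order condition: 258 - 4q_H - 2(q_B + q_L) = 0.
Summing all 3 equations gives 696 − 8Q = 0, hence Q = 87.
Back-substituting: q_B = (254 − 174)/2 = 40, q_L = (184 − 174)/2 = 5, q_H = (258 − 174)/2 = 42.

40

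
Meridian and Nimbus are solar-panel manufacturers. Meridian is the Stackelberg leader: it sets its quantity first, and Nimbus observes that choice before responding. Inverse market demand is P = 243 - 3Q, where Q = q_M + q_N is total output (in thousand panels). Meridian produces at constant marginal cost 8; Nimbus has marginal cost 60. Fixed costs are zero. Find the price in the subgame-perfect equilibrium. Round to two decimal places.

The follower Nimbus best-responds to any q_M: π_N = (243 - 3Q)q_N - 60q_N.
Setting the follower's marginal profit to zero, 183 - 3q_M - 6q_N = 0, i.e. q_N = (183 - 3q_M)/6.
The leader anticipates this reaction. Substituting into P = 243 - 3Q gives P = 303/2 - (3/2)q_M, so π_M = (303/2 - (3/2)q_M)q_M - 8q_M.
Maximising: ∂π_M/∂q_M = 287/2 - 3q_M = 0, giving q_M = 287/6.
Then q_N = (183 - 3·(287/6))/6 = 79/12.
Total output Q = 653/12, so price P = 243 - 3·(653/12) = 319/4.

79.75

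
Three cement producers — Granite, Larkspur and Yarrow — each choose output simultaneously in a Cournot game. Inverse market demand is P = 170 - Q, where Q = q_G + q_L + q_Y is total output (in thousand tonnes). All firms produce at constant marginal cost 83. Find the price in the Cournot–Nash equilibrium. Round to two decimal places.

104.75

A representative firm's profit is π_i = q_i(170 - Q) - 83q_i.
Setting ∂π_i/∂q_i = 0 with rivals' quantities fixed: 87 - 2q_i - Σ_{j≠i} q_j = 0.
With identical firms every q_j equals q_i, so Σ_{j≠i} q_j = 2q_i and 87 = 4q_i, giving q_i = 87/4.
Total output Q = 261/4, so price P = 170 - 261/4 = 419/4.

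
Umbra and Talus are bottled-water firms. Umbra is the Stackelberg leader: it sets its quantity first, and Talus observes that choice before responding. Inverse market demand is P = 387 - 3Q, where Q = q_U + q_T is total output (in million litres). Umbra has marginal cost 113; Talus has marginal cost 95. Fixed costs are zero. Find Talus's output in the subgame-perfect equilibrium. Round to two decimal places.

Solve by backward induction. Given q_U, the follower Talus maximises π_T = (387 - 3q_U - 3q_T)q_T - 95q_T.
∂π_T/∂q_T = 292 - 3q_U - 6q_T = 0 gives the reaction function q_T = (292 - 3q_U)/6.
The leader anticipates this reaction. Substituting into P = 387 - 3Q gives P = 241 - (3/2)q_U, so π_U = (241 - (3/2)q_U)q_U - 113q_U.
The leader's first-order condition 128 - 3q_U = 0 yields q_U = 128/3.
Then q_T = (292 - 3·(128/3))/6 = 82/3.

27.33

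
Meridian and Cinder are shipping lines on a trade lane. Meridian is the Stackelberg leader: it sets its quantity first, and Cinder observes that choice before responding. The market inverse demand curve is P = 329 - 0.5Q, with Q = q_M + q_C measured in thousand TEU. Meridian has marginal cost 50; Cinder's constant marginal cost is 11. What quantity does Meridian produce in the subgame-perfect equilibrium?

240

The follower Cinder best-responds to any q_M: π_C = (329 - 0.5Q)q_C - 11q_C.
Setting the follower's marginal profit to zero, 318 - (1/2)q_M - q_C = 0, i.e. q_C = (318 - (1/2)q_M).
Meridian substitutes q_C(q_M) into its own profit: π_M = q_M(329 - (1/2)q_M - (318 - (1/2)q_M)/2) - 50q_M = (170 - (1/4)q_M)q_M - 50q_M.
Maximising: ∂π_M/∂q_M = 120 - (1/2)q_M = 0, giving q_M = 240.
Then q_C = (318 - (1/2)·240) = 198.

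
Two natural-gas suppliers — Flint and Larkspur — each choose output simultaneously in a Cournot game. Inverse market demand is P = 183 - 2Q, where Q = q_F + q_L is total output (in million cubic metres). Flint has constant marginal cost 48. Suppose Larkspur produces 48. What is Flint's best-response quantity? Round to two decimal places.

9.75

With the rival's output fixed at 48, Flint's profit is π_F = (183 - 2·48 - 2q_F)q_F - (48q_F) = (87 - 2q_F)q_F - (48q_F).
∂π_F/∂q_F = 39 - 4q_F = 0, so q_F = 39/4.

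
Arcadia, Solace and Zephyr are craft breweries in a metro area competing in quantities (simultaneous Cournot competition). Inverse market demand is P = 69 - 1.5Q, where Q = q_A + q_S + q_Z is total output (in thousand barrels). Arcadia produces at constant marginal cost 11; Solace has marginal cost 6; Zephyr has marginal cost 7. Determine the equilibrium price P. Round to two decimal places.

Arcadia's profit: π_A = (69 - 1.5Q)q_A - (11q_A). Setting ∂π_A/∂q_A = 0: 58 - 3q_A - (3/2)(q_S + q_Z) = 0.
Solace's profit: π_S = (69 - 1.5Q)q_S - (6q_S). Setting ∂π_S/∂q_S = 0: 63 - 3q_S - (3/2)(q_A + q_Z) = 0.
Zephyr's profit: π_Z = (69 - 1.5Q)q_Z - (7q_Z). Setting ∂π_Z/∂q_Z = 0: 62 - 3q_Z - (3/2)(q_A + q_S) = 0.
Summing all 3 equations gives 183 − 6Q = 0, hence Q = 61/2.
Back-substituting: q_A = (58 − 183/4)/(3/2) = 49/6, q_S = (63 − 183/4)/(3/2) = 23/2, q_Z = (62 − 183/4)/(3/2) = 65/6.
Total output Q = 61/2, so price P = 69 - (3/2)·(61/2) = 93/4.

23.25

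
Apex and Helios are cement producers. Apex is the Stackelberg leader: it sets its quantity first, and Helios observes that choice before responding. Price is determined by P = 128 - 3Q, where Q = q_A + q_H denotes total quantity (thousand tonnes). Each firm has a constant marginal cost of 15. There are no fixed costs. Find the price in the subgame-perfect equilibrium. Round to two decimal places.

43.25

The follower Helios best-responds to any q_A: π_H = (128 - 3Q)q_H - 15q_H.
Follower FOC: 113 - 3q_A - 6q_H = 0, so q_H(q_A) = (113 - 3q_A)/6.
The leader anticipates this reaction. Substituting into P = 128 - 3Q gives P = 143/2 - (3/2)q_A, so π_A = (143/2 - (3/2)q_A)q_A - 15q_A.
The leader's first-order condition 113/2 - 3q_A = 0 yields q_A = 113/6.
Then q_H = (113 - 3·(113/6))/6 = 113/12.
Total output Q = 113/4, so price P = 128 - 3·(113/4) = 173/4.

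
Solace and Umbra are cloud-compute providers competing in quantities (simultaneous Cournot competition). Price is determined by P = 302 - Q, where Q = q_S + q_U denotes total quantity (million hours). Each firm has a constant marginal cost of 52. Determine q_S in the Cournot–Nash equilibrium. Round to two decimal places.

83.33

A representative firm's profit is π_i = q_i(302 - Q) - 52q_i.
First-order condition (treating rivals' output as given): 250 - 2q_i - q_j = 0.
With identical firms every q_j equals q_i, so q_j = q_i and 250 = 3q_i, giving q_i = 250/3.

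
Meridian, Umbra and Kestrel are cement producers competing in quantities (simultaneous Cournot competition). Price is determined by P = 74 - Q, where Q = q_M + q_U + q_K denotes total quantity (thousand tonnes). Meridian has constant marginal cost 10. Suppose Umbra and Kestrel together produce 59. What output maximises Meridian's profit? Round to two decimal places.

2.50

With rivals' combined output fixed at 59, Meridian's profit is π_M = (74 - 59 - q_M)q_M - (10q_M) = (15 - q_M)q_M - (10q_M).
∂π_M/∂q_M = 5 - 2q_M = 0, so q_M = 5/2.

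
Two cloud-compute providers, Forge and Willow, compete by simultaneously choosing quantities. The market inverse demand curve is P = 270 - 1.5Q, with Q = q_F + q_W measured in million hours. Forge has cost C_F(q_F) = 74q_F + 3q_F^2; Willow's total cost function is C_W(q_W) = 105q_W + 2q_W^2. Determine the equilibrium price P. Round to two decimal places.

Forge's profit: π_F = (270 - 1.5Q)q_F - (74q_F + 3q_F²). Setting ∂π_F/∂q_F = 0: 196 - 9q_F - (3/2)(q_W) = 0.
Willow's first-order condition: 165 - 7q_W - (3/2)(q_F) = 0.
Rearranging gives the reaction functions q_F = (196 - (3/2)q_W)/9 and q_W = (165 - (3/2)q_F)/7.
Solving the pair: q_F = 18.5103, q_W = 1588/81.
Total output Q = 38.1152, so price P = 270 - (3/2)·38.1152 = 212.8272.

212.83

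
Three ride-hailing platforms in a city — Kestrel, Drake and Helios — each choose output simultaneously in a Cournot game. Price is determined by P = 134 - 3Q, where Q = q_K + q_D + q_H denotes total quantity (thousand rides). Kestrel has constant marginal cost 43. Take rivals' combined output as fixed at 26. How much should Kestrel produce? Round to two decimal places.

2.17

With rivals' combined output fixed at 26, Kestrel's profit is π_K = (134 - 3·26 - 3q_K)q_K - (43q_K) = (56 - 3q_K)q_K - (43q_K).
∂π_K/∂q_K = 13 - 6q_K = 0, so q_K = 13/6.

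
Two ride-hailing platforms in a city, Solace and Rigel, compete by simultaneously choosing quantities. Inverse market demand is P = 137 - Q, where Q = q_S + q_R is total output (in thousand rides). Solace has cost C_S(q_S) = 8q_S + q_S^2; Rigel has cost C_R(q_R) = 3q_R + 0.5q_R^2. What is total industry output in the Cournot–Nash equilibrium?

Solace's profit: π_S = (137 - Q)q_S - (8q_S + q_S²). Setting ∂π_S/∂q_S = 0: 129 - 4q_S - (q_R) = 0.
Rigel's first-order condition: 134 - 3q_R - (q_S) = 0.
Rearranging gives the reaction functions q_S = (129 - q_R)/4 and q_R = (134 - q_S)/3.
Solving the pair: q_S = 23, q_R = 37.
Total output Q = 23 + 37 = 60.

60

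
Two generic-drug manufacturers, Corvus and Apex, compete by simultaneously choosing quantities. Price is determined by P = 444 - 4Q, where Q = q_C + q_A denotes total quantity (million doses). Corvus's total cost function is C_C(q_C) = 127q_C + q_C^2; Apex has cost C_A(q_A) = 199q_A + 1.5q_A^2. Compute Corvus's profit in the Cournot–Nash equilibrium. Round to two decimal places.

3556.50

Corvus's profit: π_C = (444 - 4Q)q_C - (127q_C + q_C²). Setting ∂π_C/∂q_C = 0: 317 - 10q_C - 4(q_A) = 0.
Apex's first-order condition: 245 - 11q_A - 4(q_C) = 0.
Rearranging gives the reaction functions q_C = (317 - 4q_A)/10 and q_A = (245 - 4q_C)/11.
Substituting one into the other gives q_C = 26.6702 and q_A = 591/47.
Price P = 444 - 4·39.2447 = 287.0213.
Corvus's profit: 287.0213·26.6702 - 127·26.6702 - 26.6702² = 3556.5012.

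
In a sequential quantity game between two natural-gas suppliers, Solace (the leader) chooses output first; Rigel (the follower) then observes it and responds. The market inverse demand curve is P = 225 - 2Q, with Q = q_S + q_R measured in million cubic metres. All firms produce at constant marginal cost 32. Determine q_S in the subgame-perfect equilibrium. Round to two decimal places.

Solve by backward induction. Given q_S, the follower Rigel maximises π_R = (225 - 2q_S - 2q_R)q_R - 32q_R.
Setting the follower's marginal profit to zero, 193 - 2q_S - 4q_R = 0, i.e. q_R = (193 - 2q_S)/4.
Solace substitutes q_R(q_S) into its own profit: π_S = q_S(225 - 2q_S - (193 - 2q_S)/2) - 32q_S = (257/2 - q_S)q_S - 32q_S.
The leader's first-order condition 193/2 - 2q_S = 0 yields q_S = 193/4.
Then q_R = (193 - 2·(193/4))/4 = 193/8.

48.25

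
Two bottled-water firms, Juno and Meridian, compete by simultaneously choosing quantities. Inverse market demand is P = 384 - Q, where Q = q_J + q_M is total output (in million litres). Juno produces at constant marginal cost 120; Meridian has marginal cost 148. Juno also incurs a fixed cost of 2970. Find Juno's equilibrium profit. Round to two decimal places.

6503.78

Juno's profit: π_J = (384 - Q)q_J - (120q_J). Setting ∂π_J/∂q_J = 0: 264 - 2q_J - (q_M) = 0.
Meridian's profit: π_M = (384 - Q)q_M - (148q_M). Setting ∂π_M/∂q_M = 0: 236 - 2q_M - (q_J) = 0.
Rearranging gives the reaction functions q_J = (264 - q_M)/2 and q_M = (236 - q_J)/2.
Solving the pair: q_J = 292/3, q_M = 208/3.
Price P = 384 - 500/3 = 652/3.
Juno's profit: (652/3 - 120)·(292/3) - 2970 = 6503.7778.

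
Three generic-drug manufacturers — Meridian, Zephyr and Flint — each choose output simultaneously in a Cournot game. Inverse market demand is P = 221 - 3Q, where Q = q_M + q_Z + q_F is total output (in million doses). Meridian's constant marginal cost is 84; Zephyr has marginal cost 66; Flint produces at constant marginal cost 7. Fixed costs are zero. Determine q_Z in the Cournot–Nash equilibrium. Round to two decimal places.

Meridian's profit: π_M = (221 - 3Q)q_M - (84q_M). Setting ∂π_M/∂q_M = 0: 137 - 6q_M - 3(q_Z + q_F) = 0.
Zephyr's profit: π_Z = (221 - 3Q)q_Z - (66q_Z). Setting ∂π_Z/∂q_Z = 0: 155 - 6q_Z - 3(q_M + q_F) = 0.
Flint's profit: π_F = (221 - 3Q)q_F - (7q_F). Setting ∂π_F/∂q_F = 0: 214 - 6q_F - 3(q_M + q_Z) = 0.
Adding the 3 first-order conditions: 506 − 12Q = 0, so Q = 253/6.
Back-substituting: q_M = (137 − 253/2)/3 = 7/2, q_Z = (155 − 253/2)/3 = 19/2, q_F = (214 − 253/2)/3 = 175/6.

9.50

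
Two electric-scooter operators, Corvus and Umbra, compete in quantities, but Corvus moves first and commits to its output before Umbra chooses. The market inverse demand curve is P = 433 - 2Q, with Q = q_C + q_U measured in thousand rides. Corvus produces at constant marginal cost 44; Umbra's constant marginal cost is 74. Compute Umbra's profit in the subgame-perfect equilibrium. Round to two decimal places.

2793.78

The follower Umbra best-responds to any q_C: π_U = (433 - 2Q)q_U - 74q_U.
Setting the follower's marginal profit to zero, 359 - 2q_C - 4q_U = 0, i.e. q_U = (359 - 2q_C)/4.
The leader anticipates this reaction. Substituting into P = 433 - 2Q gives P = 507/2 - q_C, so π_C = (507/2 - q_C)q_C - 44q_C.
Maximising: ∂π_C/∂q_C = 419/2 - 2q_C = 0, giving q_C = 419/4.
Then q_U = (359 - 2·(419/4))/4 = 299/8.
Price P = 433 - 2·(1137/8) = 595/4.
Umbra's profit: (595/4 - 74)·(299/8) = 2793.7813.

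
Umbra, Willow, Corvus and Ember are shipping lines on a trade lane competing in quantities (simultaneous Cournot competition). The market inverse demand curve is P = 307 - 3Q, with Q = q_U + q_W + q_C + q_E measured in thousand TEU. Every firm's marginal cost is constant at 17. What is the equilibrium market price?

75

Each firm earns π_i = (307 - 3Q)q_i - 17q_i.
Setting ∂π_i/∂q_i = 0 with rivals' quantities fixed: 290 - 6q_i - 3·Σ_{j≠i} q_j = 0.
With identical firms every q_j equals q_i, so Σ_{j≠i} q_j = 3q_i and 290 = 15q_i, giving q_i = 58/3.
Total output Q = 232/3, so price P = 307 - 3·(232/3) = 75.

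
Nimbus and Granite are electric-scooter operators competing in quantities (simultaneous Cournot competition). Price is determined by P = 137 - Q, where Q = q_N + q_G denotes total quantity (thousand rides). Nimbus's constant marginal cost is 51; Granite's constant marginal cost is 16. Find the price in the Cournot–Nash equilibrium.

Nimbus's profit: π_N = (137 - Q)q_N - (51q_N). Setting ∂π_N/∂q_N = 0: 86 - 2q_N - (q_G) = 0.
Granite's profit: π_G = (137 - Q)q_G - (16q_G). Setting ∂π_G/∂q_G = 0: 121 - 2q_G - (q_N) = 0.
Rearranging gives the reaction functions q_N = (86 - q_G)/2 and q_G = (121 - q_N)/2.
Substituting one into the other gives q_N = 17 and q_G = 52.
Total output Q = 69, so price P = 137 - 69 = 68.

68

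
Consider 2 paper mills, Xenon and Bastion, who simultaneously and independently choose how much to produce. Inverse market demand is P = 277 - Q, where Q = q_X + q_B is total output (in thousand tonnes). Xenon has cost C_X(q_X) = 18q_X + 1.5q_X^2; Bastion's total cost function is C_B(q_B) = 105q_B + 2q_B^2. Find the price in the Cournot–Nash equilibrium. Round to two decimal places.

Xenon's profit: π_X = (277 - Q)q_X - (18q_X + (3/2)q_X²). Setting ∂π_X/∂q_X = 0: 259 - 5q_X - (q_B) = 0.
Bastion's profit: π_B = (277 - Q)q_B - (105q_B + 2q_B²). Setting ∂π_B/∂q_B = 0: 172 - 6q_B - (q_X) = 0.
So q_X = (259 - q_B)/5 and q_B = (172 - q_X)/6.
Substituting one into the other gives q_X = 1382/29 and q_B = 601/29.
Total output Q = 1983/29, so price P = 277 - 1983/29 = 208.6207.

208.62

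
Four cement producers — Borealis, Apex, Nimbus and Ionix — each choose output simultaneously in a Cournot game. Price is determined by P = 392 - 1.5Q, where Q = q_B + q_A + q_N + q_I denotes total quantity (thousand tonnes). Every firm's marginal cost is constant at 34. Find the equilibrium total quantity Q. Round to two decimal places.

190.93

Each firm earns π_i = (392 - 1.5Q)q_i - 34q_i.
First-order condition (treating rivals' output as given): 358 - 3q_i - (3/2)·Σ_{j≠i} q_j = 0.
With identical firms every q_j equals q_i, so Σ_{j≠i} q_j = 3q_i and 358 = (15/2)q_i, giving q_i = 716/15.
Total output Q = 716/15 + 716/15 + 716/15 + 716/15 = 190.9333.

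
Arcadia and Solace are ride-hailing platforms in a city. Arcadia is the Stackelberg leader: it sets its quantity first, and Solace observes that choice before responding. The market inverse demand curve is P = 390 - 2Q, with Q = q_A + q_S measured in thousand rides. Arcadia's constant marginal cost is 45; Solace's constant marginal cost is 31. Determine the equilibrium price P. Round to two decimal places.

Solve by backward induction. Given q_A, the follower Solace maximises π_S = (390 - 2q_A - 2q_S)q_S - 31q_S.
∂π_S/∂q_S = 359 - 2q_A - 4q_S = 0 gives the reaction function q_S = (359 - 2q_A)/4.
Arcadia substitutes q_S(q_A) into its own profit: π_A = q_A(390 - 2q_A - (359 - 2q_A)/2) - 45q_A = (421/2 - q_A)q_A - 45q_A.
Leader FOC: 331/2 - 2q_A = 0, so q_A = 331/4.
Then q_S = (359 - 2·(331/4))/4 = 387/8.
Total output Q = 1049/8, so price P = 390 - 2·(1049/8) = 511/4.

127.75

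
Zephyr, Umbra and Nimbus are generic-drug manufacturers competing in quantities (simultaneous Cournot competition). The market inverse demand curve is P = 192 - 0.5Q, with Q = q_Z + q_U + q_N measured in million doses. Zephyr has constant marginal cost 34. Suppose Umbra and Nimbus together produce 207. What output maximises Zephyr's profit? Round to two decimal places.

With rivals' combined output fixed at 207, Zephyr's profit is π_Z = (192 - (1/2)·207 - (1/2)q_Z)q_Z - (34q_Z) = (177/2 - (1/2)q_Z)q_Z - (34q_Z).
∂π_Z/∂q_Z = 109/2 - q_Z = 0, so q_Z = 109/2.

54.50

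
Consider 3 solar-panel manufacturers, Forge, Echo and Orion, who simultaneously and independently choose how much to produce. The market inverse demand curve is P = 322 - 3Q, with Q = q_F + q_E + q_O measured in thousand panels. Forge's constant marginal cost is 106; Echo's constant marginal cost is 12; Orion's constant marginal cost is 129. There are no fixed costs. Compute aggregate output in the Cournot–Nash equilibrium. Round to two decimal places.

Forge's profit: π_F = (322 - 3Q)q_F - (106q_F). Setting ∂π_F/∂q_F = 0: 216 - 6q_F - 3(q_E + q_O) = 0.
Echo's first-order condition: 310 - 6q_E - 3(q_F + q_O) = 0.
Orion's profit: π_O = (322 - 3Q)q_O - (129q_O). Setting ∂π_O/∂q_O = 0: 193 - 6q_O - 3(q_F + q_E) = 0.
Summing all 3 equations gives 719 − 12Q = 0, hence Q = 719/12.
Back-substituting: q_F = (216 − 719/4)/3 = 145/12, q_E = (310 − 719/4)/3 = 521/12, q_O = (193 − 719/4)/3 = 53/12.
Total output Q = 145/12 + 521/12 + 53/12 = 719/12.

59.92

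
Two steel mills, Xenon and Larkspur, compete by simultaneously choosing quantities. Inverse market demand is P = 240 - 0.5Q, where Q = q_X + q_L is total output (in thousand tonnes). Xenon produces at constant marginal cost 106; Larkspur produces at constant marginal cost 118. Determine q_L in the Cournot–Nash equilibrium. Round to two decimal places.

Xenon's profit: π_X = (240 - 0.5Q)q_X - (106q_X). Setting ∂π_X/∂q_X = 0: 134 - q_X - (1/2)(q_L) = 0.
Larkspur's first-order condition: 122 - q_L - (1/2)(q_X) = 0.
Rearranging gives the reaction functions q_X = (134 - (1/2)q_L) and q_L = (122 - (1/2)q_X).
Substituting one into the other gives q_X = 292/3 and q_L = 220/3.

73.33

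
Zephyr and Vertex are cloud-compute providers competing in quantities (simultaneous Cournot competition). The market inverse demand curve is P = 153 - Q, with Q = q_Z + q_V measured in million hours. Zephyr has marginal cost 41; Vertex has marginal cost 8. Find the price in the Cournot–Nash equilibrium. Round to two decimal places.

67.33

Zephyr's profit: π_Z = (153 - Q)q_Z - (41q_Z). Setting ∂π_Z/∂q_Z = 0: 112 - 2q_Z - (q_V) = 0.
Vertex's first-order condition: 145 - 2q_V - (q_Z) = 0.
Rearranging gives the reaction functions q_Z = (112 - q_V)/2 and q_V = (145 - q_Z)/2.
Substituting one into the other gives q_Z = 79/3 and q_V = 178/3.
Total output Q = 257/3, so price P = 153 - 257/3 = 202/3.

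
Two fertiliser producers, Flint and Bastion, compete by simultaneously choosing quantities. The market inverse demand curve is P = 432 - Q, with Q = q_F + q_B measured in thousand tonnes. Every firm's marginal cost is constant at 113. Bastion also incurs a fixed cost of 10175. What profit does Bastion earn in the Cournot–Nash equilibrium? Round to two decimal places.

Each firm earns π_i = (432 - Q)q_i - 113q_i.
First-order condition (treating rivals' output as given): 319 - 2q_i - q_j = 0.
With identical firms every q_j equals q_i, so q_j = q_i and 319 = 3q_i, giving q_i = 319/3.
Price P = 432 - 638/3 = 658/3.
Bastion's profit: (658/3 - 113)·(319/3) - 10175 = 1131.7778.

1131.78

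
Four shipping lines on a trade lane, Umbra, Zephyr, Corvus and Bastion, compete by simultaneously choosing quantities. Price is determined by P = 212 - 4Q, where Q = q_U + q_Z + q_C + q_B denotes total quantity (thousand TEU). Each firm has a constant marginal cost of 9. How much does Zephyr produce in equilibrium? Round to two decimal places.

Each firm earns π_i = (212 - 4Q)q_i - 9q_i.
Setting ∂π_i/∂q_i = 0 with rivals' quantities fixed: 203 - 8q_i - 4·Σ_{j≠i} q_j = 0.
With identical firms every q_j equals q_i, so Σ_{j≠i} q_j = 3q_i and 203 = 20q_i, giving q_i = 203/20.

10.15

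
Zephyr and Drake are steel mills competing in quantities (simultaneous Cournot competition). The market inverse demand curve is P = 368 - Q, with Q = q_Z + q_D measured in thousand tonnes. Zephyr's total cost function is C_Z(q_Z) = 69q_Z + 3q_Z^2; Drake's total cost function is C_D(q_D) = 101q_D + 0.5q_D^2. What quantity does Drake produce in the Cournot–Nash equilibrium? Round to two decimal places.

Zephyr's profit: π_Z = (368 - Q)q_Z - (69q_Z + 3q_Z²). Setting ∂π_Z/∂q_Z = 0: 299 - 8q_Z - (q_D) = 0.
Drake's profit: π_D = (368 - Q)q_D - (101q_D + (1/2)q_D²). Setting ∂π_D/∂q_D = 0: 267 - 3q_D - (q_Z) = 0.
Best responses: q_Z = (299 - q_D)/8, q_D = (267 - q_Z)/3.
Substituting one into the other gives q_Z = 630/23 and q_D = 1837/23.

79.87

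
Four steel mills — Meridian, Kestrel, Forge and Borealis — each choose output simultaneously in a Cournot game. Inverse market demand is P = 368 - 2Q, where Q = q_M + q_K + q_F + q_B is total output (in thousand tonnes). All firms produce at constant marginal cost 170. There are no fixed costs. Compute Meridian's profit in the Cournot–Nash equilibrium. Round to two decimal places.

A representative firm's profit is π_i = q_i(368 - 2Q) - 170q_i.
Setting ∂π_i/∂q_i = 0 with rivals' quantities fixed: 198 - 4q_i - 2·Σ_{j≠i} q_j = 0.
With identical firms every q_j equals q_i, so Σ_{j≠i} q_j = 3q_i and 198 = 10q_i, giving q_i = 99/5.
Price P = 368 - 2·(396/5) = 1048/5.
Meridian's profit: (1048/5 - 170)·(99/5) = 784.0800.

784.08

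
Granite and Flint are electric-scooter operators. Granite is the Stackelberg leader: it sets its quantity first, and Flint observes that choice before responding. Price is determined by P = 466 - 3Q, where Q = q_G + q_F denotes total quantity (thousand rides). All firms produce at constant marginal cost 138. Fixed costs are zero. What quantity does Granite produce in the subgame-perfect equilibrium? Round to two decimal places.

The follower Flint best-responds to any q_G: π_F = (466 - 3Q)q_F - 138q_F.
∂π_F/∂q_F = 328 - 3q_G - 6q_F = 0 gives the reaction function q_F = (328 - 3q_G)/6.
The leader anticipates this reaction. Substituting into P = 466 - 3Q gives P = 302 - (3/2)q_G, so π_G = (302 - (3/2)q_G)q_G - 138q_G.
Maximising: ∂π_G/∂q_G = 164 - 3q_G = 0, giving q_G = 164/3.
Then q_F = (328 - 3·(164/3))/6 = 82/3.

54.67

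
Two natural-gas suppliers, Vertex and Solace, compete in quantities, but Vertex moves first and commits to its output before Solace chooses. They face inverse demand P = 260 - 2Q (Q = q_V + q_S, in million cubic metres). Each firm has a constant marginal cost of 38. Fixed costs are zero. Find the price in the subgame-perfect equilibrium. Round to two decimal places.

93.50

Solve by backward induction. Given q_V, the follower Solace maximises π_S = (260 - 2q_V - 2q_S)q_S - 38q_S.
Follower FOC: 222 - 2q_V - 4q_S = 0, so q_S(q_V) = (222 - 2q_V)/4.
Vertex substitutes q_S(q_V) into its own profit: π_V = q_V(260 - 2q_V - (222 - 2q_V)/2) - 38q_V = (149 - q_V)q_V - 38q_V.
The leader's first-order condition 111 - 2q_V = 0 yields q_V = 111/2.
Then q_S = (222 - 2·(111/2))/4 = 111/4.
Total output Q = 333/4, so price P = 260 - 2·(333/4) = 187/2.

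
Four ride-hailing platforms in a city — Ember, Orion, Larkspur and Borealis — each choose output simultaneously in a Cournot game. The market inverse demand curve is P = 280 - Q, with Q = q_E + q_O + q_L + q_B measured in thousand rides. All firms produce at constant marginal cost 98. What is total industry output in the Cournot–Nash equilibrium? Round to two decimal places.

145.60

A representative firm's profit is π_i = q_i(280 - Q) - 98q_i.
First-order condition (treating rivals' output as given): 182 - 2q_i - Σ_{j≠i} q_j = 0.
With identical firms every q_j equals q_i, so Σ_{j≠i} q_j = 3q_i and 182 = 5q_i, giving q_i = 182/5.
Total output Q = 182/5 + 182/5 + 182/5 + 182/5 = 728/5.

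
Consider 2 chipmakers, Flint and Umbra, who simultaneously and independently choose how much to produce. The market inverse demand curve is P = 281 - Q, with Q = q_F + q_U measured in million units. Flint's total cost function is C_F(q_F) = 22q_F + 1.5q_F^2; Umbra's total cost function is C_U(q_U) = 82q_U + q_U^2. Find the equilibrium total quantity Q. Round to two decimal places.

Flint's profit: π_F = (281 - Q)q_F - (22q_F + (3/2)q_F²). Setting ∂π_F/∂q_F = 0: 259 - 5q_F - (q_U) = 0.
Umbra's profit: π_U = (281 - Q)q_U - (82q_U + q_U²). Setting ∂π_U/∂q_U = 0: 199 - 4q_U - (q_F) = 0.
So q_F = (259 - q_U)/5 and q_U = (199 - q_F)/4.
Substituting one into the other gives q_F = 837/19 and q_U = 736/19.
Total output Q = 837/19 + 736/19 = 1573/19.

82.79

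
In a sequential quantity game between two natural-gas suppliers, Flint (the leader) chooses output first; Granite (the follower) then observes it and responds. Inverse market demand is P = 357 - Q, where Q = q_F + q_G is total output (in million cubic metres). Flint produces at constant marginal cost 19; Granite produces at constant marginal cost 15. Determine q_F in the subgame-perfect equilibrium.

167

Solve by backward induction. Given q_F, the follower Granite maximises π_G = (357 - q_F - q_G)q_G - 15q_G.
Setting the follower's marginal profit to zero, 342 - q_F - 2q_G = 0, i.e. q_G = (342 - q_F)/2.
The leader anticipates this reaction. Substituting into P = 357 - Q gives P = 186 - (1/2)q_F, so π_F = (186 - (1/2)q_F)q_F - 19q_F.
Leader FOC: 167 - q_F = 0, so q_F = 167.
Then q_G = (342 - 167)/2 = 175/2.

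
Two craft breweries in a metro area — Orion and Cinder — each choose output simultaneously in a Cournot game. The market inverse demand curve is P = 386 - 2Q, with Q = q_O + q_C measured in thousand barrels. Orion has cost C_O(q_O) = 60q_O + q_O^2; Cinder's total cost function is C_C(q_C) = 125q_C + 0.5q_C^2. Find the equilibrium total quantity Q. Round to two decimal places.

77.77

Orion's profit: π_O = (386 - 2Q)q_O - (60q_O + q_O²). Setting ∂π_O/∂q_O = 0: 326 - 6q_O - 2(q_C) = 0.
Cinder's first-order condition: 261 - 5q_C - 2(q_O) = 0.
Best responses: q_O = (326 - 2q_C)/6, q_C = (261 - 2q_O)/5.
Solving the pair: q_O = 554/13, q_C = 457/13.
Total output Q = 554/13 + 457/13 = 1011/13.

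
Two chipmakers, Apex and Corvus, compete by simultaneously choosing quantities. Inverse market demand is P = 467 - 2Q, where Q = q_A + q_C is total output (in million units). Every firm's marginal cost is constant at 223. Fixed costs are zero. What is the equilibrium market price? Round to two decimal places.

304.33

Each firm earns π_i = (467 - 2Q)q_i - 223q_i.
Setting ∂π_i/∂q_i = 0 with rivals' quantities fixed: 244 - 4q_i - 2q_j = 0.
With identical firms every q_j equals q_i, so q_j = q_i and 244 = 6q_i, giving q_i = 122/3.
Total output Q = 244/3, so price P = 467 - 2·(244/3) = 913/3.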